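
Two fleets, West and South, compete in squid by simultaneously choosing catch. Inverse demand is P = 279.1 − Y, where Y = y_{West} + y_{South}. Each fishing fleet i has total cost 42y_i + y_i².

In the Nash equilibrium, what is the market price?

Fishing fleet West's profit: π = y_{West}(279.1 − (y_{West} + y_{South})) − 42y_{West} − y_{West}².
∂π/∂y_{West} = 237.1 − 4y_{West} − y_{South} = 0, so y_{West} = 59.275 − 0.25y_{South}.
The game is symmetric, so in equilibrium y_{South} = y_{West}: the reaction function gives 1.25y_{West} = 59.275, hence y_{West} = 47.42.
Equilibrium price: P = 279.1 − 94.84 = 184.26.

184.26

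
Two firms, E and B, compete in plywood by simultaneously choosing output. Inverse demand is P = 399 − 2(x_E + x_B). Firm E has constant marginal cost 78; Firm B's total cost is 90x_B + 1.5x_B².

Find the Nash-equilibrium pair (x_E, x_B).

67.875, 24.75

Firm E's profit: π = x_E(399 − 2(x_E + x_B)) − 78x_E.
∂π/∂x_E = 321 − 4x_E − 2x_B = 0, so x_E = 80.25 − 0.5x_B.
For B: ∂π/∂x_B = 309 − 7x_B − 2x_E = 0 ⇒ x_B = 309/7 − (2/7)x_E.
Substituting the second reaction function into the first: x_E = 80.25 − 0.5(309/7 − (2/7)x_E), which gives (6/7)x_E = 1629/28 ⇒ x_E = 67.875.
Then x_B = 309/7 − (2/7)·67.875 = 24.75.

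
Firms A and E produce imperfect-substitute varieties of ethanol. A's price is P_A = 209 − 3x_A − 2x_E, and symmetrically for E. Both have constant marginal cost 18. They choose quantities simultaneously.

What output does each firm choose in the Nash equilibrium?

Firm A's profit: π = x_A(209 − 3x_A − 2x_E) − 18x_A.
∂π/∂x_A = 191 − 6x_A − 2x_E = 0 ⇒ x_A = 191/6 − (1/3)x_E.
By symmetry x_E = x_A; substituting into the reaction function, (4/3)x_A = 191/6 and x_A = 23.875.

23.875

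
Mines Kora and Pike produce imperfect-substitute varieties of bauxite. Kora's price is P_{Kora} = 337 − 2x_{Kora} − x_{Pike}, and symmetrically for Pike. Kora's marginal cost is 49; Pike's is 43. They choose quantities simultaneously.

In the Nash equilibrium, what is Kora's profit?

Mine Kora's profit: π = x_{Kora}(337 − 2x_{Kora} − x_{Pike}) − 49x_{Kora}.
∂π/∂x_{Kora} = 288 − 4x_{Kora} − x_{Pike} = 0 ⇒ x_{Kora} = 72 − 0.25x_{Pike}.
Similarly x_{Pike} = 73.5 − 0.25x_{Kora}.
Substituting the second reaction function into the first: x_{Kora} = 72 − 0.25(73.5 − 0.25x_{Kora}), which gives 0.9375x_{Kora} = 53.625 ⇒ x_{Kora} = 57.2.
Then x_{Pike} = 73.5 − 0.25·57.2 = 59.2.
P_{Kora} = 337 − 2·57.2 − 59.2 = 163.4.
Profit = (163.4 − 49)·57.2 = 6543.68.

6543.68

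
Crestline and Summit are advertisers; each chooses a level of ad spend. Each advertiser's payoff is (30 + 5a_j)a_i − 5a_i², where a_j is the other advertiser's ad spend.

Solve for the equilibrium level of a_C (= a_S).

6

Crestline's payoff is (30 + 5a_S)a_C − 5a_C².
∂π/∂a_C = 30 + 5a_S − 10a_C = 0, so a_C = 3 + 0.5a_S.
Setting a_C = a_S in the reaction function: a_C = 3 + 0.5a_C, so a_C = 3 / 0.5 = 6.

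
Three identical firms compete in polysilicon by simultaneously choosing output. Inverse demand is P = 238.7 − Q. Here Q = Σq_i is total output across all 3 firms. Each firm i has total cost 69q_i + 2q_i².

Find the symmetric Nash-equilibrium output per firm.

21.2125

A representative firm's profit is π_i = q_i(238.7 − Q) − 69q_i − 2q_i², with Q = q_i + Σ_{j≠i} q_j.
First-order condition: 169.7 − 6q_i − Σ_{j≠i} q_j = 0.
With identical firms, set every q_j = q: then 169.7 − 6q − 2q = 0, i.e. q = 169.7/8 = 21.2125.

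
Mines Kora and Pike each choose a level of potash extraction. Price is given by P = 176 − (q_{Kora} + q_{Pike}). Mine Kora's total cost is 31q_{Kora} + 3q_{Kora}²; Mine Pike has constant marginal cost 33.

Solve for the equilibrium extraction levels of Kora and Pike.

Mine Kora's profit: π = q_{Kora}(176 − (q_{Kora} + q_{Pike})) − 31q_{Kora} − 3q_{Kora}².
∂π/∂q_{Kora} = 145 − 8q_{Kora} − q_{Pike} = 0, so q_{Kora} = 18.125 − 0.125q_{Pike}.
For Pike: ∂π/∂q_{Pike} = 143 − 2q_{Pike} − q_{Kora} = 0 ⇒ q_{Pike} = 71.5 − 0.5q_{Kora}.
Solving the two reaction functions simultaneously: (1 − (−0.125)(−0.5))q_{Kora} = 18.125 − 0.125·71.5, so 0.9375q_{Kora} = 9.1875 and q_{Kora} = 9.8.
Then q_{Pike} = 71.5 − 0.5·9.8 = 66.6.

9.8, 66.6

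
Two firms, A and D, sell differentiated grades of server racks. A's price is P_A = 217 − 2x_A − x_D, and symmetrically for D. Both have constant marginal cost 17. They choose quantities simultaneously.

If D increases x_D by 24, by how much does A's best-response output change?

-6

Firm A's profit: π = x_A(217 − 2x_A − x_D) − 17x_A.
∂π/∂x_A = 200 − 4x_A − x_D = 0 ⇒ x_A = 50 − 0.25x_D.
The reaction-function slope is −0.25, so a 24-unit rise in x_D moves x_A by −0.25 × 24 = −6. A's best response falls — the actions are strategic substitutes.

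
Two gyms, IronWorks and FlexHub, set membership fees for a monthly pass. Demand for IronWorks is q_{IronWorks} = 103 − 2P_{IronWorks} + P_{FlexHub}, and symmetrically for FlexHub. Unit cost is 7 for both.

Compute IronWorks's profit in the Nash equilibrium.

IronWorks's profit: π = (P_{IronWorks} − 7)(103 − 2P_{IronWorks} + P_{FlexHub}).
∂π/∂P_{IronWorks} = 117 − 4P_{IronWorks} + P_{FlexHub} = 0 ⇒ P_{IronWorks} = 29.25 + 0.25P_{FlexHub}.
By symmetry P_{FlexHub} = P_{IronWorks}; substituting into the reaction function, 0.75P_{IronWorks} = 29.25 and P_{IronWorks} = 39.
q_{IronWorks} = 103 − 2·39 + 39 = 64.
Profit = (39 − 7)·64 = 2048.

2048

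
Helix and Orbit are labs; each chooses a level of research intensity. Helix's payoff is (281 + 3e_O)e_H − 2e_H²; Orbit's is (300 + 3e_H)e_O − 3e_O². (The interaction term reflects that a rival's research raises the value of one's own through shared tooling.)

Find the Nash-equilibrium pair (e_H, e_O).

172.4, 136.2

Expanding Helix's payoff: 281e_H + 3e_Oe_H − 2e_H².
∂π/∂e_H = 281 + 3e_O − 4e_H = 0, so e_H = 70.25 + 0.75e_O.
Likewise for Orbit: e_O = 50 + 0.5e_H.
Plugging e_O into Helix's best response: e_H = 70.25 + 0.75(50 + 0.5e_H) ⇒ 0.625e_H = 107.75, so e_H = 172.4.
Then e_O = 50 + 0.5·172.4 = 136.2.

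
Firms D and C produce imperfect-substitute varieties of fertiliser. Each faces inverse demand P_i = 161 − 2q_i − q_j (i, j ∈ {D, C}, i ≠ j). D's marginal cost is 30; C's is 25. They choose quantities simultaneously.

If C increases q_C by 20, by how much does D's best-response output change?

-5

Firm D's profit: π = q_D(161 − 2q_D − q_C) − 30q_D.
∂π/∂q_D = 131 − 4q_D − q_C = 0 ⇒ q_D = 32.75 − 0.25q_C.
The reaction-function slope is −0.25, so a 20-unit rise in q_C moves q_D by −0.25 × 20 = −5. D's best response falls — the actions are strategic substitutes.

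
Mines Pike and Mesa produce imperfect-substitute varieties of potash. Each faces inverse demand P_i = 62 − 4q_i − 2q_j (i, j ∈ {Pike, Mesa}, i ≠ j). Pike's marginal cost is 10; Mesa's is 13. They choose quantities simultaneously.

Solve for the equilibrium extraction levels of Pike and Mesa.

5.3, 4.8

Mine Pike's profit: π = q_{Pike}(62 − 4q_{Pike} − 2q_{Mesa}) − 10q_{Pike}.
∂π/∂q_{Pike} = 52 − 8q_{Pike} − 2q_{Mesa} = 0 ⇒ q_{Pike} = 6.5 − 0.25q_{Mesa}.
Similarly q_{Mesa} = 6.125 − 0.25q_{Pike}.
Substituting the second reaction function into the first: q_{Pike} = 6.5 − 0.25(6.125 − 0.25q_{Pike}), which gives 0.9375q_{Pike} = 159/32 ⇒ q_{Pike} = 5.3.
Then q_{Mesa} = 6.125 − 0.25·5.3 = 4.8.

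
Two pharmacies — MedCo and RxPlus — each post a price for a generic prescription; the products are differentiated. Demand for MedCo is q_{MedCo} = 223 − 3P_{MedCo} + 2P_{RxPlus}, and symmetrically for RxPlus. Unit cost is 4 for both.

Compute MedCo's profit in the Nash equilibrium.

MedCo's profit: π = (P_{MedCo} − 4)(223 − 3P_{MedCo} + 2P_{RxPlus}).
∂π/∂P_{MedCo} = 235 − 6P_{MedCo} + 2P_{RxPlus} = 0 ⇒ P_{MedCo} = 235/6 + (1/3)P_{RxPlus}.
Setting P_{MedCo} = P_{RxPlus} in the reaction function: P_{MedCo} = 235/6 + (1/3)P_{MedCo}, so P_{MedCo} = (235/6) / (2/3) = 58.75.
q_{MedCo} = 223 − 3·58.75 + 2·58.75 = 164.25.
Profit = (58.75 − 4)·164.25 = 8992.6875.

8992.6875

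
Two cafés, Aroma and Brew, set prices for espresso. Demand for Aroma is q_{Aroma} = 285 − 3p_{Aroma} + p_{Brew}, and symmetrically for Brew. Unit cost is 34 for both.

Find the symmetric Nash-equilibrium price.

77.4

Aroma's profit: π = (p_{Aroma} − 34)(285 − 3p_{Aroma} + p_{Brew}).
∂π/∂p_{Aroma} = 387 − 6p_{Aroma} + p_{Brew} = 0 ⇒ p_{Aroma} = 64.5 + (1/6)p_{Brew}.
The game is symmetric, so in equilibrium p_{Brew} = p_{Aroma}: the reaction function gives (5/6)p_{Aroma} = 64.5, hence p_{Aroma} = 77.4.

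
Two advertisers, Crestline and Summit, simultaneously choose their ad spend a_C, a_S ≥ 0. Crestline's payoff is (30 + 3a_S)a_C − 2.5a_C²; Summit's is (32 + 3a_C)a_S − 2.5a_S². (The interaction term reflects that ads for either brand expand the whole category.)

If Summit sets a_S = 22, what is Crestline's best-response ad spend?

19.2

Expanding Crestline's payoff: 30a_C + 3a_Sa_C − 2.5a_C².
∂π/∂a_C = 30 + 3a_S − 5a_C = 0, so a_C = 6 + 0.6a_S.
At a_S = 22: a_C = 6 + 0.6·22 = 19.2.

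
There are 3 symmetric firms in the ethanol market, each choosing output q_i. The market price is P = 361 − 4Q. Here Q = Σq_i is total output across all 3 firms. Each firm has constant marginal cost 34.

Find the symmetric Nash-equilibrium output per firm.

A representative firm's profit is π_i = q_i(361 − 4Q) − 34q_i, with Q = q_i + Σ_{j≠i} q_j.
First-order condition: 327 − 8q_i − 4Σ_{j≠i} q_j = 0.
With identical firms, set every q_j = q: then 327 − 8q − 8q = 0, i.e. q = 327/16 = 20.4375.

20.4375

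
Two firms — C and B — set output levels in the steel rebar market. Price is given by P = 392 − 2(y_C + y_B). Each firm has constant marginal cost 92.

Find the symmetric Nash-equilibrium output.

50

Firm C's profit: π = y_C(392 − 2(y_C + y_B)) − 92y_C.
∂π/∂y_C = 300 − 4y_C − 2y_B = 0, so y_C = 75 − 0.5y_B.
Setting y_C = y_B in the reaction function: y_C = 75 − 0.5y_C, so y_C = 75 / 1.5 = 50.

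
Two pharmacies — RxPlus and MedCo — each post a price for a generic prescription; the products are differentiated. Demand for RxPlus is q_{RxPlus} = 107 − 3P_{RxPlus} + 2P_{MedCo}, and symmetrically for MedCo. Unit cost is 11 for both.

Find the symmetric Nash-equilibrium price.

RxPlus's profit: π = (P_{RxPlus} − 11)(107 − 3P_{RxPlus} + 2P_{MedCo}).
∂π/∂P_{RxPlus} = 140 − 6P_{RxPlus} + 2P_{MedCo} = 0 ⇒ P_{RxPlus} = 70/3 + (1/3)P_{MedCo}.
By symmetry P_{MedCo} = P_{RxPlus}; substituting into the reaction function, (2/3)P_{RxPlus} = 70/3 and P_{RxPlus} = 35.

35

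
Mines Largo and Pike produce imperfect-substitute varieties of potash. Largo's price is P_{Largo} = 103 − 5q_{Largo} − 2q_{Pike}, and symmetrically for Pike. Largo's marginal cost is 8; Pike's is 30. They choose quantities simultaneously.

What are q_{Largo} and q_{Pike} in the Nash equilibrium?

Mine Largo's profit: π = q_{Largo}(103 − 5q_{Largo} − 2q_{Pike}) − 8q_{Largo}.
∂π/∂q_{Largo} = 95 − 10q_{Largo} − 2q_{Pike} = 0 ⇒ q_{Largo} = 9.5 − 0.2q_{Pike}.
Similarly q_{Pike} = 7.3 − 0.2q_{Largo}.
Solving the two reaction functions simultaneously: (1 − (−0.2)(−0.2))q_{Largo} = 9.5 − 0.2·7.3, so 0.96q_{Largo} = 8.04 and q_{Largo} = 8.375.
Then q_{Pike} = 7.3 − 0.2·8.375 = 5.625.

8.375, 5.625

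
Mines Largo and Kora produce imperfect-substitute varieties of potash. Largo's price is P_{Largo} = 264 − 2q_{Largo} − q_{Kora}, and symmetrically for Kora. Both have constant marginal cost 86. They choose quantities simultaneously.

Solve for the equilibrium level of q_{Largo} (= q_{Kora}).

Mine Largo's profit: π = q_{Largo}(264 − 2q_{Largo} − q_{Kora}) − 86q_{Largo}.
∂π/∂q_{Largo} = 178 − 4q_{Largo} − q_{Kora} = 0 ⇒ q_{Largo} = 44.5 − 0.25q_{Kora}.
By symmetry q_{Kora} = q_{Largo}; substituting into the reaction function, 1.25q_{Largo} = 44.5 and q_{Largo} = 35.6.

35.6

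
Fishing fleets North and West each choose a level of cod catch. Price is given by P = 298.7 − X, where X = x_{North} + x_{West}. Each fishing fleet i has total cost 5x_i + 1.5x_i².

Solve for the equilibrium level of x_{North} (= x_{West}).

Fishing fleet North's profit: π = x_{North}(298.7 − (x_{North} + x_{West})) − 5x_{North} − 1.5x_{North}².
∂π/∂x_{North} = 293.7 − 5x_{North} − x_{West} = 0, so x_{North} = 58.74 − 0.2x_{West}.
Setting x_{North} = x_{West} in the reaction function: x_{North} = 58.74 − 0.2x_{North}, so x_{North} = 58.74 / 1.2 = 48.95.

48.95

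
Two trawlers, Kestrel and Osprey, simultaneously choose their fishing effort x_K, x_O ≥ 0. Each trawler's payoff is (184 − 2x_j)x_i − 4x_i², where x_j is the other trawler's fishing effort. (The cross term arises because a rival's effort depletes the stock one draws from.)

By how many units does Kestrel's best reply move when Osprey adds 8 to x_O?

-2

Kestrel's payoff is (184 − 2x_O)x_K − 4x_K².
∂π/∂x_K = 184 − 2x_O − 8x_K = 0, so x_K = 23 − 0.25x_O.
The reaction-function slope is −0.25, so an 8-unit rise in x_O moves x_K by −0.25 × 8 = −2. Kestrel's best response falls — the actions are strategic substitutes.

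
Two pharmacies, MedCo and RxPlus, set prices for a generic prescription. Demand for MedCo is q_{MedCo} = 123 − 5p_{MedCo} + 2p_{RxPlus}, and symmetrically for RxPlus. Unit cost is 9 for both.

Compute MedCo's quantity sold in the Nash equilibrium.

MedCo's profit: π = (p_{MedCo} − 9)(123 − 5p_{MedCo} + 2p_{RxPlus}).
∂π/∂p_{MedCo} = 168 − 10p_{MedCo} + 2p_{RxPlus} = 0 ⇒ p_{MedCo} = 16.8 + 0.2p_{RxPlus}.
By symmetry p_{RxPlus} = p_{MedCo}; substituting into the reaction function, 0.8p_{MedCo} = 16.8 and p_{MedCo} = 21.
q_{MedCo} = 123 − 5·21 + 2·21 = 60.

60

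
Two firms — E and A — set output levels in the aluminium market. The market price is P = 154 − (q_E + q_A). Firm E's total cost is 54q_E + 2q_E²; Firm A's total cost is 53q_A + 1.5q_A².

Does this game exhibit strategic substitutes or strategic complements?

Firm E's profit: π = q_E(154 − (q_E + q_A)) − 54q_E − 2q_E².
∂π/∂q_E = 100 − 6q_E − q_A = 0, so q_E = 50/3 − (1/6)q_A.
The best-response slope dq_E/dq_A = −1/6 < 0: the reaction function is downward-sloping, so the choices are strategic substitutes.

strategic substitutes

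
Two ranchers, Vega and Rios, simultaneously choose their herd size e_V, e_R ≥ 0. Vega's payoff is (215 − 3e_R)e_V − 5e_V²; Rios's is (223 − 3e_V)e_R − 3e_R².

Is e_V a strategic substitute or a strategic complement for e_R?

strategic substitutes

Expanding Vega's payoff: 215e_V − 3e_Re_V − 5e_V².
∂π/∂e_V = 215 − 3e_R − 10e_V = 0, so e_V = 21.5 − 0.3e_R.
The best-response slope de_V/de_R = −0.3 < 0: the reaction function is downward-sloping, so the choices are strategic substitutes.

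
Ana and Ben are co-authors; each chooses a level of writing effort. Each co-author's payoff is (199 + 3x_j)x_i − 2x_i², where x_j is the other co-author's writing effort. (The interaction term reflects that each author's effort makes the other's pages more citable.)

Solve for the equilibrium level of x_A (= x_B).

199

Ana's payoff is (199 + 3x_B)x_A − 2x_A².
∂π/∂x_A = 199 + 3x_B − 4x_A = 0, so x_A = 49.75 + 0.75x_B.
The game is symmetric, so in equilibrium x_B = x_A: the reaction function gives 0.25x_A = 49.75, hence x_A = 199.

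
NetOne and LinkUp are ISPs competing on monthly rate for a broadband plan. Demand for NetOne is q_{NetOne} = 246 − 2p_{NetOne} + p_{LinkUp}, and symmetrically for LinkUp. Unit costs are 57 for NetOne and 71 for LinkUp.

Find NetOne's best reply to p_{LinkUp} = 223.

NetOne's profit: π = (p_{NetOne} − 57)(246 − 2p_{NetOne} + p_{LinkUp}).
∂π/∂p_{NetOne} = 360 − 4p_{NetOne} + p_{LinkUp} = 0 ⇒ p_{NetOne} = 90 + 0.25p_{LinkUp}.
At p_{LinkUp} = 223: p_{NetOne} = 90 + 0.25·223 = 145.75.

145.75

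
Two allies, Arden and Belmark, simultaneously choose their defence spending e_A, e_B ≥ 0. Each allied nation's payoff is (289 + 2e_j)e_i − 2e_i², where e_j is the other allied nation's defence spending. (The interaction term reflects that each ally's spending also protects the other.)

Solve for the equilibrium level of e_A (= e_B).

Arden's payoff is (289 + 2e_B)e_A − 2e_A².
∂π/∂e_A = 289 + 2e_B − 4e_A = 0, so e_A = 72.25 + 0.5e_B.
Setting e_A = e_B in the reaction function: e_A = 72.25 + 0.5e_A, so e_A = 72.25 / 0.5 = 144.5.

144.5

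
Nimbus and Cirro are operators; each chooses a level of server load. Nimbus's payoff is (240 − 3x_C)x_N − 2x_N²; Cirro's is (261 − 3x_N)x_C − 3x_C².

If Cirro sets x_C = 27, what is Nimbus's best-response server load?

Expanding Nimbus's payoff: 240x_N − 3x_Cx_N − 2x_N².
∂π/∂x_N = 240 − 3x_C − 4x_N = 0, so x_N = 60 − 0.75x_C.
At x_C = 27: x_N = 60 − 0.75·27 = 39.75.

39.75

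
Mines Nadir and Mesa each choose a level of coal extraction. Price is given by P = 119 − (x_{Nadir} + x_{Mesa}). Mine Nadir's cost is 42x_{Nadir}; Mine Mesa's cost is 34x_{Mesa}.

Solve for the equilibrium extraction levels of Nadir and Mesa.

23, 31

Mine Nadir's profit: π = x_{Nadir}(119 − (x_{Nadir} + x_{Mesa})) − 42x_{Nadir}.
∂π/∂x_{Nadir} = 77 − 2x_{Nadir} − x_{Mesa} = 0, so x_{Nadir} = 38.5 − 0.5x_{Mesa}.
By the same steps for Mesa: x_{Mesa} = 42.5 − 0.5x_{Nadir}.
Solving the two reaction functions simultaneously: (1 − (−0.5)(−0.5))x_{Nadir} = 38.5 − 0.5·42.5, so 0.75x_{Nadir} = 17.25 and x_{Nadir} = 23.
Then x_{Mesa} = 42.5 − 0.5·23 = 31.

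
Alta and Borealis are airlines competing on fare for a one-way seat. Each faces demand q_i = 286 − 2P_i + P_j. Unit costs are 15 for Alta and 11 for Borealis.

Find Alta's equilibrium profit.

Alta's profit: π = (P_{Alta} − 15)(286 − 2P_{Alta} + P_{Borealis}).
∂π/∂P_{Alta} = 316 − 4P_{Alta} + P_{Borealis} = 0 ⇒ P_{Alta} = 79 + 0.25P_{Borealis}.
Similarly P_{Borealis} = 77 + 0.25P_{Alta}.
Plugging P_{Borealis} into Alta's best response: P_{Alta} = 79 + 0.25(77 + 0.25P_{Alta}) ⇒ 0.9375P_{Alta} = 98.25, so P_{Alta} = 104.8.
Then P_{Borealis} = 77 + 0.25·104.8 = 103.2.
q_{Alta} = 286 − 2·104.8 + 103.2 = 179.6.
Profit = (104.8 − 15)·179.6 = 16128.08.

16128.08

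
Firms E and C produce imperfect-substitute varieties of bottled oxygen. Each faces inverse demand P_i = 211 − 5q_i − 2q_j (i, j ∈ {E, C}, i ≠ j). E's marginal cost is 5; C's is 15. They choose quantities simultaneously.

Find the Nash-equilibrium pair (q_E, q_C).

Firm E's profit: π = q_E(211 − 5q_E − 2q_C) − 5q_E.
∂π/∂q_E = 206 − 10q_E − 2q_C = 0 ⇒ q_E = 20.6 − 0.2q_C.
Similarly q_C = 19.6 − 0.2q_E.
Substituting the second reaction function into the first: q_E = 20.6 − 0.2(19.6 − 0.2q_E), which gives 0.96q_E = 16.68 ⇒ q_E = 17.375.
Then q_C = 19.6 − 0.2·17.375 = 16.125.

17.375, 16.125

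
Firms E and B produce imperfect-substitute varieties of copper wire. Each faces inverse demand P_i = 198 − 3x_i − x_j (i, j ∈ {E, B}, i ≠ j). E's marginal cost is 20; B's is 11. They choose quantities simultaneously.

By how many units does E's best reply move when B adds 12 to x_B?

Firm E's profit: π = x_E(198 − 3x_E − x_B) − 20x_E.
∂π/∂x_E = 178 − 6x_E − x_B = 0 ⇒ x_E = 89/3 − (1/6)x_B.
The reaction-function slope is −1/6, so a 12-unit rise in x_B moves x_E by −1/6 × 12 = −2. E's best response falls — the actions are strategic substitutes.

-2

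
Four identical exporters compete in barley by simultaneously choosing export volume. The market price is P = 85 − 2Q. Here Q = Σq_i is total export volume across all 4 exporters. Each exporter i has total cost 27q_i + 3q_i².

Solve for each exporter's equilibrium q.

A representative exporter's profit is π_i = q_i(85 − 2Q) − 27q_i − 3q_i², with Q = q_i + Σ_{j≠i} q_j.
First-order condition: 58 − 10q_i − 2Σ_{j≠i} q_j = 0.
With identical exporters, set every q_j = q: then 58 − 10q − 6q = 0, i.e. q = 58/16 = 3.625.

3.625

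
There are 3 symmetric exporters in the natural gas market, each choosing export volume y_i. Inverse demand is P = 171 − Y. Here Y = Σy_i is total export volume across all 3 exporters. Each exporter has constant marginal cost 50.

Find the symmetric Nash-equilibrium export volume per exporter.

A representative exporter's profit is π_i = y_i(171 − Y) − 50y_i, with Y = y_i + Σ_{j≠i} y_j.
First-order condition: 121 − 2y_i − Σ_{j≠i} y_j = 0.
Imposing symmetry (y_j = y for all j) turns Σ_{j≠i} y_j into 2y, so 121 = 4y and y = 30.25.

30.25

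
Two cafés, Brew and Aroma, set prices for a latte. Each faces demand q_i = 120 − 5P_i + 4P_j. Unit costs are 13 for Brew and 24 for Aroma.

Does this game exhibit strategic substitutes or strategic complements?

strategic complements

Brew's profit: π = (P_{Brew} − 13)(120 − 5P_{Brew} + 4P_{Aroma}).
∂π/∂P_{Brew} = 185 − 10P_{Brew} + 4P_{Aroma} = 0 ⇒ P_{Brew} = 18.5 + 0.4P_{Aroma}.
The best-response slope dP_{Brew}/dP_{Aroma} = 0.4 > 0: the reaction function is upward-sloping, so the choices are strategic complements.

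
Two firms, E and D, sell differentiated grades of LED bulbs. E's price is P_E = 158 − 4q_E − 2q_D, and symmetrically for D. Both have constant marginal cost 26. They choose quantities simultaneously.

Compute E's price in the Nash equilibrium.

Firm E's profit: π = q_E(158 − 4q_E − 2q_D) − 26q_E.
∂π/∂q_E = 132 − 8q_E − 2q_D = 0 ⇒ q_E = 16.5 − 0.25q_D.
Setting q_E = q_D in the reaction function: q_E = 16.5 − 0.25q_E, so q_E = 16.5 / 1.25 = 13.2.
P_E = 158 − 4·13.2 − 2·13.2 = 78.8.

78.8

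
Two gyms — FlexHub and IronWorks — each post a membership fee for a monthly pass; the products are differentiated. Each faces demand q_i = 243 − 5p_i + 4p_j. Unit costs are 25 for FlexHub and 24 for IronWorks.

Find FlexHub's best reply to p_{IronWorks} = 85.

70.8

FlexHub's profit: π = (p_{FlexHub} − 25)(243 − 5p_{FlexHub} + 4p_{IronWorks}).
∂π/∂p_{FlexHub} = 368 − 10p_{FlexHub} + 4p_{IronWorks} = 0 ⇒ p_{FlexHub} = 36.8 + 0.4p_{IronWorks}.
At p_{IronWorks} = 85: p_{FlexHub} = 36.8 + 0.4·85 = 70.8.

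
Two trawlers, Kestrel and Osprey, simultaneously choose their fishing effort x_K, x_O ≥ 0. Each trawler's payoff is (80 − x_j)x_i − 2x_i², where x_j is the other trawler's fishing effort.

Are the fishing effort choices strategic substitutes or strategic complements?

strategic substitutes

Kestrel's payoff is (80 − x_O)x_K − 2x_K².
∂π/∂x_K = 80 − x_O − 4x_K = 0, so x_K = 20 − 0.25x_O.
The best-response slope dx_K/dx_O = −0.25 < 0: the reaction function is downward-sloping, so the choices are strategic substitutes.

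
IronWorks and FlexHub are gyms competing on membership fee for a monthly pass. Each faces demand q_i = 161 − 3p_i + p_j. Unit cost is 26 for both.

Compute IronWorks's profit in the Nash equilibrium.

1425.72

IronWorks's profit: π = (p_{IronWorks} − 26)(161 − 3p_{IronWorks} + p_{FlexHub}).
∂π/∂p_{IronWorks} = 239 − 6p_{IronWorks} + p_{FlexHub} = 0 ⇒ p_{IronWorks} = 239/6 + (1/6)p_{FlexHub}.
By symmetry p_{FlexHub} = p_{IronWorks}; substituting into the reaction function, (5/6)p_{IronWorks} = 239/6 and p_{IronWorks} = 47.8.
q_{IronWorks} = 161 − 3·47.8 + 47.8 = 65.4.
Profit = (47.8 − 26)·65.4 = 1425.72.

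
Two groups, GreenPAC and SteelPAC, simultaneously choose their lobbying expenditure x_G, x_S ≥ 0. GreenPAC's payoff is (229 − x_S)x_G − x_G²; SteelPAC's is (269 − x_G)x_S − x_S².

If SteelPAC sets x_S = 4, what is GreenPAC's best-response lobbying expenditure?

112.5

Expanding GreenPAC's payoff: 229x_G − x_Sx_G − x_G².
∂π/∂x_G = 229 − x_S − 2x_G = 0, so x_G = 114.5 − 0.5x_S.
At x_S = 4: x_G = 114.5 − 0.5·4 = 112.5.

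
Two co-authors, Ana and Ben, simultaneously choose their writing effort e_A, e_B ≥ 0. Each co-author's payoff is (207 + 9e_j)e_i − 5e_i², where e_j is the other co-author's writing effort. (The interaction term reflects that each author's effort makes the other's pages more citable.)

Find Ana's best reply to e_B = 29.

46.8

Ana's payoff is (207 + 9e_B)e_A − 5e_A².
∂π/∂e_A = 207 + 9e_B − 10e_A = 0, so e_A = 20.7 + 0.9e_B.
At e_B = 29: e_A = 20.7 + 0.9·29 = 46.8.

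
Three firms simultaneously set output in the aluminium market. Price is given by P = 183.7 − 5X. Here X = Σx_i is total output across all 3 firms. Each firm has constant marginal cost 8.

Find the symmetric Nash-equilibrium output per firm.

8.785

A representative firm's profit is π_i = x_i(183.7 − 5X) − 8x_i, with X = x_i + Σ_{j≠i} x_j.
First-order condition: 175.7 − 10x_i − 5Σ_{j≠i} x_j = 0.
Imposing symmetry (x_j = x for all j) turns Σ_{j≠i} x_j into 2x, so 175.7 = 20x and x = 8.785.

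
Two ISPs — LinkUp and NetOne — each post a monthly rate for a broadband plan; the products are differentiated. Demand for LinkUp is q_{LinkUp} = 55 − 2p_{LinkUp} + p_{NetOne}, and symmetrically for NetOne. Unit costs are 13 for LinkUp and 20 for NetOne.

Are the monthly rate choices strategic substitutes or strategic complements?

LinkUp's profit: π = (p_{LinkUp} − 13)(55 − 2p_{LinkUp} + p_{NetOne}).
∂π/∂p_{LinkUp} = 81 − 4p_{LinkUp} + p_{NetOne} = 0 ⇒ p_{LinkUp} = 20.25 + 0.25p_{NetOne}.
The best-response slope dp_{LinkUp}/dp_{NetOne} = 0.25 > 0: the reaction function is upward-sloping, so the choices are strategic complements.

strategic complements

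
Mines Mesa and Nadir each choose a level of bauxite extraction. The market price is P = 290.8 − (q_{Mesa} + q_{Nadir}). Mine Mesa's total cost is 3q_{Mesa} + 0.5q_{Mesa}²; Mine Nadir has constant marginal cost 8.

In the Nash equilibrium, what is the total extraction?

Mine Mesa's profit: π = q_{Mesa}(290.8 − (q_{Mesa} + q_{Nadir})) − 3q_{Mesa} − 0.5q_{Mesa}².
∂π/∂q_{Mesa} = 287.8 − 3q_{Mesa} − q_{Nadir} = 0, so q_{Mesa} = 1439/15 − (1/3)q_{Nadir}.
For Nadir: ∂π/∂q_{Nadir} = 282.8 − 2q_{Nadir} − q_{Mesa} = 0 ⇒ q_{Nadir} = 141.4 − 0.5q_{Mesa}.
Solving the two reaction functions simultaneously: (1 − (−1/3)(−0.5))q_{Mesa} = 1439/15 − (1/3)·141.4, so (5/6)q_{Mesa} = 48.8 and q_{Mesa} = 58.56.
Then q_{Nadir} = 141.4 − 0.5·58.56 = 112.12.
Total extraction: 58.56 + 112.12 = 170.68.

170.68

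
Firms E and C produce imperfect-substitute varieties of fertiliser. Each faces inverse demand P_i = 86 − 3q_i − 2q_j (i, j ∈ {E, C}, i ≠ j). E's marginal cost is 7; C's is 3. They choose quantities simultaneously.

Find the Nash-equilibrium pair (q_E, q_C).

9.625, 10.625

Firm E's profit: π = q_E(86 − 3q_E − 2q_C) − 7q_E.
∂π/∂q_E = 79 − 6q_E − 2q_C = 0 ⇒ q_E = 79/6 − (1/3)q_C.
Similarly q_C = 83/6 − (1/3)q_E.
Substituting the second reaction function into the first: q_E = 79/6 − (1/3)(83/6 − (1/3)q_E), which gives (8/9)q_E = 77/9 ⇒ q_E = 9.625.
Then q_C = 83/6 − (1/3)·9.625 = 10.625.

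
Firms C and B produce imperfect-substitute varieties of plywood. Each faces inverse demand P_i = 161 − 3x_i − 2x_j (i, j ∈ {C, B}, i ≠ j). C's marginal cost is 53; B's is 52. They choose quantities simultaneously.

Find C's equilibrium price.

93.3125

Firm C's profit: π = x_C(161 − 3x_C − 2x_B) − 53x_C.
∂π/∂x_C = 108 − 6x_C − 2x_B = 0 ⇒ x_C = 18 − (1/3)x_B.
Similarly x_B = 109/6 − (1/3)x_C.
Substituting the second reaction function into the first: x_C = 18 − (1/3)(109/6 − (1/3)x_C), which gives (8/9)x_C = 215/18 ⇒ x_C = 13.4375.
Then x_B = 109/6 − (1/3)·13.4375 = 13.6875.
P_C = 161 − 3·13.4375 − 2·13.6875 = 93.3125.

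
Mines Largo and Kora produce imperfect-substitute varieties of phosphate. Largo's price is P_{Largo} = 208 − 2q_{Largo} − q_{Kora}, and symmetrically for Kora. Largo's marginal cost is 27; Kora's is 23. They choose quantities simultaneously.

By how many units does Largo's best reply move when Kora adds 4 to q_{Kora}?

-1

Mine Largo's profit: π = q_{Largo}(208 − 2q_{Largo} − q_{Kora}) − 27q_{Largo}.
∂π/∂q_{Largo} = 181 − 4q_{Largo} − q_{Kora} = 0 ⇒ q_{Largo} = 45.25 − 0.25q_{Kora}.
The reaction-function slope is −0.25, so a 4-unit rise in q_{Kora} moves q_{Largo} by −0.25 × 4 = −1. Largo's best response falls — the actions are strategic substitutes.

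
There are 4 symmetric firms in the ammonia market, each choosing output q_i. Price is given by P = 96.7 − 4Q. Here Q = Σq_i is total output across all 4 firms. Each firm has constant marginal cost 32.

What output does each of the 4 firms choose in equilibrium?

3.235

A representative firm's profit is π_i = q_i(96.7 − 4Q) − 32q_i, with Q = q_i + Σ_{j≠i} q_j.
First-order condition: 64.7 − 8q_i − 4Σ_{j≠i} q_j = 0.
Imposing symmetry (q_j = q for all j) turns Σ_{j≠i} q_j into 3q, so 64.7 = 20q and q = 3.235.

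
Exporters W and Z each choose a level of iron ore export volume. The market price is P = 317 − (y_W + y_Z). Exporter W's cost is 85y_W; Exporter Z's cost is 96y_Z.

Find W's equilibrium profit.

Exporter W's profit: π = y_W(317 − (y_W + y_Z)) − 85y_W.
∂π/∂y_W = 232 − 2y_W − y_Z = 0, so y_W = 116 − 0.5y_Z.
By the same steps for Z: y_Z = 110.5 − 0.5y_W.
Substituting the second reaction function into the first: y_W = 116 − 0.5(110.5 − 0.5y_W), which gives 0.75y_W = 60.75 ⇒ y_W = 81.
Then y_Z = 110.5 − 0.5·81 = 70.
Price P = 317 − 151 = 166.
W's profit: (166 − 85)·81 = 6561.

6561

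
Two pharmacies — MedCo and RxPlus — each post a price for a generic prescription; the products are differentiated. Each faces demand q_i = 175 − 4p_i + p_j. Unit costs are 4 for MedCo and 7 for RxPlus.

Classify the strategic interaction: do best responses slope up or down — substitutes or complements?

strategic complements

MedCo's profit: π = (p_{MedCo} − 4)(175 − 4p_{MedCo} + p_{RxPlus}).
∂π/∂p_{MedCo} = 191 − 8p_{MedCo} + p_{RxPlus} = 0 ⇒ p_{MedCo} = 23.875 + 0.125p_{RxPlus}.
The best-response slope dp_{MedCo}/dp_{RxPlus} = 0.125 > 0: the reaction function is upward-sloping, so the choices are strategic complements.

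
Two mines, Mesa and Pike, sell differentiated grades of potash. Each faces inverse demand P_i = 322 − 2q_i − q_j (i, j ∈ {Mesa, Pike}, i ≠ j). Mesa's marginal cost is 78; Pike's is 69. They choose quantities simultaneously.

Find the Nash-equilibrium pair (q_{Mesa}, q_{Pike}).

48.2, 51.2

Mine Mesa's profit: π = q_{Mesa}(322 − 2q_{Mesa} − q_{Pike}) − 78q_{Mesa}.
∂π/∂q_{Mesa} = 244 − 4q_{Mesa} − q_{Pike} = 0 ⇒ q_{Mesa} = 61 − 0.25q_{Pike}.
Similarly q_{Pike} = 63.25 − 0.25q_{Mesa}.
Solving the two reaction functions simultaneously: (1 − (−0.25)(−0.25))q_{Mesa} = 61 − 0.25·63.25, so 0.9375q_{Mesa} = 45.1875 and q_{Mesa} = 48.2.
Then q_{Pike} = 63.25 − 0.25·48.2 = 51.2.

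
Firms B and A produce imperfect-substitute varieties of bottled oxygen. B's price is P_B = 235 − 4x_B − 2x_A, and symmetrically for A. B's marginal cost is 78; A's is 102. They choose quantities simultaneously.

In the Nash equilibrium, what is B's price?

Firm B's profit: π = x_B(235 − 4x_B − 2x_A) − 78x_B.
∂π/∂x_B = 157 − 8x_B − 2x_A = 0 ⇒ x_B = 19.625 − 0.25x_A.
Similarly x_A = 16.625 − 0.25x_B.
Plugging x_A into B's best response: x_B = 19.625 − 0.25(16.625 − 0.25x_B) ⇒ 0.9375x_B = 495/32, so x_B = 16.5.
Then x_A = 16.625 − 0.25·16.5 = 12.5.
P_B = 235 − 4·16.5 − 2·12.5 = 144.

144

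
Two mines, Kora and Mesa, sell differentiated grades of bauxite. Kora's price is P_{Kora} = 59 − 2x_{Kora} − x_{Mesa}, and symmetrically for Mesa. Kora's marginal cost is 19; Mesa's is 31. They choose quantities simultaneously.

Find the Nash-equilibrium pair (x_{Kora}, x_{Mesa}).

8.8, 4.8

Mine Kora's profit: π = x_{Kora}(59 − 2x_{Kora} − x_{Mesa}) − 19x_{Kora}.
∂π/∂x_{Kora} = 40 − 4x_{Kora} − x_{Mesa} = 0 ⇒ x_{Kora} = 10 − 0.25x_{Mesa}.
Similarly x_{Mesa} = 7 − 0.25x_{Kora}.
Solving the two reaction functions simultaneously: (1 − (−0.25)(−0.25))x_{Kora} = 10 − 0.25·7, so 0.9375x_{Kora} = 8.25 and x_{Kora} = 8.8.
Then x_{Mesa} = 7 − 0.25·8.8 = 4.8.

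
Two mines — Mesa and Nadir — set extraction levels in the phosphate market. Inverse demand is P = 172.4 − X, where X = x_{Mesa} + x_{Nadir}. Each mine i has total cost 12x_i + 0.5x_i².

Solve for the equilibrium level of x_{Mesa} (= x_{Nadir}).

Mine Mesa's profit: π = x_{Mesa}(172.4 − (x_{Mesa} + x_{Nadir})) − 12x_{Mesa} − 0.5x_{Mesa}².
∂π/∂x_{Mesa} = 160.4 − 3x_{Mesa} − x_{Nadir} = 0, so x_{Mesa} = 802/15 − (1/3)x_{Nadir}.
By symmetry x_{Nadir} = x_{Mesa}; substituting into the reaction function, (4/3)x_{Mesa} = 802/15 and x_{Mesa} = 40.1.

40.1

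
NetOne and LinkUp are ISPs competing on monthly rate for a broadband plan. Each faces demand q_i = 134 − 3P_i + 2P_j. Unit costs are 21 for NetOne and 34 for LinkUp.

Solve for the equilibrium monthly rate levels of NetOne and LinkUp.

51.6875, 56.5625

NetOne's profit: π = (P_{NetOne} − 21)(134 − 3P_{NetOne} + 2P_{LinkUp}).
∂π/∂P_{NetOne} = 197 − 6P_{NetOne} + 2P_{LinkUp} = 0 ⇒ P_{NetOne} = 197/6 + (1/3)P_{LinkUp}.
Similarly P_{LinkUp} = 118/3 + (1/3)P_{NetOne}.
Solving the two reaction functions simultaneously: (1 − (1/3)(1/3))P_{NetOne} = 197/6 + (1/3)·(118/3), so (8/9)P_{NetOne} = 827/18 and P_{NetOne} = 51.6875.
Then P_{LinkUp} = 118/3 + (1/3)·51.6875 = 56.5625.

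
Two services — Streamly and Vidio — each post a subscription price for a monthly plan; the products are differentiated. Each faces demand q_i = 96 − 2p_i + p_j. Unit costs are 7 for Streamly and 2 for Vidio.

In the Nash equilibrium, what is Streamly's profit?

1682

Streamly's profit: π = (p_{Streamly} − 7)(96 − 2p_{Streamly} + p_{Vidio}).
∂π/∂p_{Streamly} = 110 − 4p_{Streamly} + p_{Vidio} = 0 ⇒ p_{Streamly} = 27.5 + 0.25p_{Vidio}.
Similarly p_{Vidio} = 25 + 0.25p_{Streamly}.
Substituting the second reaction function into the first: p_{Streamly} = 27.5 + 0.25(25 + 0.25p_{Streamly}), which gives 0.9375p_{Streamly} = 33.75 ⇒ p_{Streamly} = 36.
Then p_{Vidio} = 25 + 0.25·36 = 34.
q_{Streamly} = 96 − 2·36 + 34 = 58.
Profit = (36 − 7)·58 = 1682.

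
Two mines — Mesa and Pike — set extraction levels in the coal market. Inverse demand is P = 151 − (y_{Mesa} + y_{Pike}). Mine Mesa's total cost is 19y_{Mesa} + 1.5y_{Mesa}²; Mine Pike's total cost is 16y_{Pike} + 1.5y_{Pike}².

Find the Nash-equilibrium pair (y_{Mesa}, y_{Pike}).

Mine Mesa's profit: π = y_{Mesa}(151 − (y_{Mesa} + y_{Pike})) − 19y_{Mesa} − 1.5y_{Mesa}².
∂π/∂y_{Mesa} = 132 − 5y_{Mesa} − y_{Pike} = 0, so y_{Mesa} = 26.4 − 0.2y_{Pike}.
By the same steps for Pike: y_{Pike} = 27 − 0.2y_{Mesa}.
Substituting the second reaction function into the first: y_{Mesa} = 26.4 − 0.2(27 − 0.2y_{Mesa}), which gives 0.96y_{Mesa} = 21 ⇒ y_{Mesa} = 21.875.
Then y_{Pike} = 27 − 0.2·21.875 = 22.625.

21.875, 22.625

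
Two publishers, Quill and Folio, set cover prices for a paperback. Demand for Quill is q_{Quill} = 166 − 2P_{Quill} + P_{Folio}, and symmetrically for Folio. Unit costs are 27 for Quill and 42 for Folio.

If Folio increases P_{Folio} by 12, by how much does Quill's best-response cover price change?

3

Quill's profit: π = (P_{Quill} − 27)(166 − 2P_{Quill} + P_{Folio}).
∂π/∂P_{Quill} = 220 − 4P_{Quill} + P_{Folio} = 0 ⇒ P_{Quill} = 55 + 0.25P_{Folio}.
The reaction-function slope is 0.25, so a 12-unit rise in P_{Folio} moves P_{Quill} by 0.25 × 12 = 3. Quill's best response rises — the actions are strategic complements.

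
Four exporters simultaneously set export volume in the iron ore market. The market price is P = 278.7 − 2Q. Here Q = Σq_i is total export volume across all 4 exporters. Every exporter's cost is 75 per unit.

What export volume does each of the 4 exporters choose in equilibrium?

20.37

A representative exporter's profit is π_i = q_i(278.7 − 2Q) − 75q_i, with Q = q_i + Σ_{j≠i} q_j.
First-order condition: 203.7 − 4q_i − 2Σ_{j≠i} q_j = 0.
In a symmetric equilibrium every exporter chooses the same q, so Σ_{j≠i} q_j = 3q. The condition becomes 203.7 − 10q = 0, giving q = 203.7/10 = 20.37.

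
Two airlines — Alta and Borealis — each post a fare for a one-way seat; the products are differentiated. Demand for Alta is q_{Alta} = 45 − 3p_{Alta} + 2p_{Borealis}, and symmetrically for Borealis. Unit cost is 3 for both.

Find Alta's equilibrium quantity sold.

31.5

Alta's profit: π = (p_{Alta} − 3)(45 − 3p_{Alta} + 2p_{Borealis}).
∂π/∂p_{Alta} = 54 − 6p_{Alta} + 2p_{Borealis} = 0 ⇒ p_{Alta} = 9 + (1/3)p_{Borealis}.
Setting p_{Alta} = p_{Borealis} in the reaction function: p_{Alta} = 9 + (1/3)p_{Alta}, so p_{Alta} = 9 / (2/3) = 13.5.
q_{Alta} = 45 − 3·13.5 + 2·13.5 = 31.5.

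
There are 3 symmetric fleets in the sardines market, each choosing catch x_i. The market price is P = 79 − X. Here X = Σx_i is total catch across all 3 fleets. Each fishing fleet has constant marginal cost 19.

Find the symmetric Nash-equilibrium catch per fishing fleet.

15

A representative fishing fleet's profit is π_i = x_i(79 − X) − 19x_i, with X = x_i + Σ_{j≠i} x_j.
First-order condition: 60 − 2x_i − Σ_{j≠i} x_j = 0.
In a symmetric equilibrium every fishing fleet chooses the same x, so Σ_{j≠i} x_j = 2x. The condition becomes 60 − 4x = 0, giving x = 60/4 = 15.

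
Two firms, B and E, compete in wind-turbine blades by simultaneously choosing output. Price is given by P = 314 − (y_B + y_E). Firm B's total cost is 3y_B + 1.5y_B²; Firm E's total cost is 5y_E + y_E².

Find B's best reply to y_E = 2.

61.8

Firm B's profit: π = y_B(314 − (y_B + y_E)) − 3y_B − 1.5y_B².
∂π/∂y_B = 311 − 5y_B − y_E = 0, so y_B = 62.2 − 0.2y_E.
At y_E = 2: y_B = 62.2 − 0.2·2 = 61.8.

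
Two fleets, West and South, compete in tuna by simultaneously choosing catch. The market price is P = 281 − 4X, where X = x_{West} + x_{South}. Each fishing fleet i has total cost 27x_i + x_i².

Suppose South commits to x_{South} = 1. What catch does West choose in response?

Fishing fleet West's profit: π = x_{West}(281 − 4(x_{West} + x_{South})) − 27x_{West} − x_{West}².
∂π/∂x_{West} = 254 − 10x_{West} − 4x_{South} = 0, so x_{West} = 25.4 − 0.4x_{South}.
At x_{South} = 1: x_{West} = 25.4 − 0.4·1 = 25.

25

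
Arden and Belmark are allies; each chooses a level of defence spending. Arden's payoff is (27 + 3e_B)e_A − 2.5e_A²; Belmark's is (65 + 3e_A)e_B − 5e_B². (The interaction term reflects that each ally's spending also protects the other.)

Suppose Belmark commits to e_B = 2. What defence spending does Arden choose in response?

6.6

Expanding Arden's payoff: 27e_A + 3e_Be_A − 2.5e_A².
∂π/∂e_A = 27 + 3e_B − 5e_A = 0, so e_A = 5.4 + 0.6e_B.
At e_B = 2: e_A = 5.4 + 0.6·2 = 6.6.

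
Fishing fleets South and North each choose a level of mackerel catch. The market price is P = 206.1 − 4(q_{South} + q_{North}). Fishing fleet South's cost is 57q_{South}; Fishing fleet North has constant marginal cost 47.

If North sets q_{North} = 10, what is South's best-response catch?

13.6375

Fishing fleet South's profit: π = q_{South}(206.1 − 4(q_{South} + q_{North})) − 57q_{South}.
∂π/∂q_{South} = 149.1 − 8q_{South} − 4q_{North} = 0, so q_{South} = 18.6375 − 0.5q_{North}.
At q_{North} = 10: q_{South} = 18.6375 − 0.5·10 = 13.6375.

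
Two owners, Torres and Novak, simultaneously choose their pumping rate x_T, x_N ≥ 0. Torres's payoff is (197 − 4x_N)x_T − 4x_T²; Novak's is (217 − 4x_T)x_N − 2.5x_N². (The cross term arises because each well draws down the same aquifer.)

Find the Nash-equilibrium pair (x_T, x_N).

4.875, 39.5

Expanding Torres's payoff: 197x_T − 4x_Nx_T − 4x_T².
∂π/∂x_T = 197 − 4x_N − 8x_T = 0, so x_T = 24.625 − 0.5x_N.
Likewise for Novak: x_N = 43.4 − 0.8x_T.
Solving the two reaction functions simultaneously: (1 − (−0.5)(−0.8))x_T = 24.625 − 0.5·43.4, so 0.6x_T = 2.925 and x_T = 4.875.
Then x_N = 43.4 − 0.8·4.875 = 39.5.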